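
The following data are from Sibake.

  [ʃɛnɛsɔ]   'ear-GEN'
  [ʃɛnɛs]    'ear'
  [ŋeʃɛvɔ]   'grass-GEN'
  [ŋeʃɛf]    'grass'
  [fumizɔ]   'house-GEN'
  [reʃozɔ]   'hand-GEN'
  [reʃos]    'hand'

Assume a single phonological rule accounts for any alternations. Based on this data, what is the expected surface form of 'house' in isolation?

[fumis]

'hand' shows [z] ~ [s] at the end of the stem ([reʃozɔ] vs [reʃos]).
The stem 'ear' ([ʃɛnɛsɔ], [ʃɛnɛs]) shows [s] unchanged in both environments, so [s] cannot be basic with [z] derived before the GEN suffix.
So /z/ is underlying, and a rule of word-final obstruent devoicing — voiced obstruents become voiceless word-finally — gives [s].
The one attested form of 'house', [fumizɔ], shows underlying /fumiz/. Applying the same rule word-finally gives [fumis].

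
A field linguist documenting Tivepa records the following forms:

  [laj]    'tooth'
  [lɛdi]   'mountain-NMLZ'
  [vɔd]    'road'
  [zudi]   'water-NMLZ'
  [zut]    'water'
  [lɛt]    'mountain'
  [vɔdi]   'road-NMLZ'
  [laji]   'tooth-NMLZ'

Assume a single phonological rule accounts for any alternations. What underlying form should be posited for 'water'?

/zut/

The stem for 'water' ends in [t] in [zut] but [d] in [zudi].
Compare 'road', with invariant [d] in [vɔd] and [vɔdi]: an analysis with underlying /d/ and a rule producing [t] in isolation would wrongly predict alternation here too.
So /t/ is underlying, and a rule of intervocalic voicing — voiceless stops become voiced between vowels — gives [d].
Hence 'water' is /zut/ underlyingly.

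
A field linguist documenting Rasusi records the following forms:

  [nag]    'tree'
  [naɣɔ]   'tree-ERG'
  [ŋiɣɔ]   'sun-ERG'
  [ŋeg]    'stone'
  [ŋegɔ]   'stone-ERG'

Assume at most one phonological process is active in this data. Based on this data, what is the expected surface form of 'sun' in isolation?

The stem for 'tree' ends in [g] in [nag] but [ɣ] in [naɣɔ].
But 'stone' keeps [g] in both environments ([ŋeg], [ŋegɔ]), so there is no rule changing /g/ to [ɣ] before the ERG suffix.
So /ɣ/ is underlying, and a rule of word-final hardening — voiced fricatives become stops word-finally — gives [g].
From [ŋiɣɔ] the stem 'sun' is /ŋiɣ/; word-finally this yields [ŋig].

[ŋig]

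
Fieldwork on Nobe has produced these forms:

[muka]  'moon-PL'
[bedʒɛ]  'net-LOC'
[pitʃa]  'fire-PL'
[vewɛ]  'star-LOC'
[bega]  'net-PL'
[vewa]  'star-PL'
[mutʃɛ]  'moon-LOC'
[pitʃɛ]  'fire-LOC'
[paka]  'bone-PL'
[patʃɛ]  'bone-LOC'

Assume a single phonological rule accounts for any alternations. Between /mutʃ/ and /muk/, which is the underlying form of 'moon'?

In [muka] and [mutʃɛ] the final segment of 'moon' alternates: [k] ~ [tʃ].
The stem 'fire' ([pitʃa], [pitʃɛ]) shows [tʃ] unchanged in both environments, so [tʃ] cannot be basic with [k] derived before the PL suffix.
So /k/ is underlying, and a rule of palatalization before a front vowel — /k/ and /g/ become palato-alveolar [tʃ] and [dʒ] before a front vowel — gives [tʃ].

/muk/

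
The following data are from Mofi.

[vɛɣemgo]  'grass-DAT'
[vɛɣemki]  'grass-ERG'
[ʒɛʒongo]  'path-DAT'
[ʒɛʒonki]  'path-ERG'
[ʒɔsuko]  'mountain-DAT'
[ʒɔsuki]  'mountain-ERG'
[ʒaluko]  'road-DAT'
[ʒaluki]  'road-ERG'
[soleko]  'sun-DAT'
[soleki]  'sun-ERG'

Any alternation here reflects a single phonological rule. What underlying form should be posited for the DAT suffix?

/-go/

The DAT suffix surfaces as [-go] and [-ko], depending on the final segment of the stem.
By contrast the ERG suffix keeps its initial [k] throughout — that segment must be underlying.
So the underlying form is /-go/, and voiced stops become voiceless after a vowel.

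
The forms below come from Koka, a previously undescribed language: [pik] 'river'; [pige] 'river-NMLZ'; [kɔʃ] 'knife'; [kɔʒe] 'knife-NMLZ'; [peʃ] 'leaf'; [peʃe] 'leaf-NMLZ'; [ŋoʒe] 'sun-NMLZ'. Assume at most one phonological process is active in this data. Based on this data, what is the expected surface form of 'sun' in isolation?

[ŋoʃ]

The root 'knife' surfaces as [kɔʃ] and [kɔʒe], with a stem-final [ʃ] ~ [ʒ] alternation.
The stem 'leaf' ([peʃ], [peʃe]) shows [ʃ] unchanged in both environments, so [ʃ] cannot be basic with [ʒ] derived before the NMLZ suffix.
So /ʒ/ is underlying, and a rule of word-final obstruent devoicing — voiced obstruents become voiceless word-finally — gives [ʃ].
From [ŋoʒe] the stem 'sun' is /ŋoʒ/; word-finally this yields [ŋoʃ].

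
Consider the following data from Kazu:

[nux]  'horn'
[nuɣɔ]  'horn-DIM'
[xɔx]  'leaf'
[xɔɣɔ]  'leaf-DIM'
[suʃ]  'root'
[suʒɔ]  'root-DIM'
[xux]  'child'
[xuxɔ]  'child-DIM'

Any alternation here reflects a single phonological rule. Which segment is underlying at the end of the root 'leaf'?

/ɣ/

The root 'leaf' surfaces as [xɔx] and [xɔɣɔ], with a stem-final [x] ~ [ɣ] alternation.
But 'child' keeps [x] in both environments ([xux], [xuxɔ]), so there is no rule changing /x/ to [ɣ] before the DIM suffix.
The alternation reflects word-final obstruent devoicing: voiced obstruents become voiceless word-finally. /ɣ/ is underlying.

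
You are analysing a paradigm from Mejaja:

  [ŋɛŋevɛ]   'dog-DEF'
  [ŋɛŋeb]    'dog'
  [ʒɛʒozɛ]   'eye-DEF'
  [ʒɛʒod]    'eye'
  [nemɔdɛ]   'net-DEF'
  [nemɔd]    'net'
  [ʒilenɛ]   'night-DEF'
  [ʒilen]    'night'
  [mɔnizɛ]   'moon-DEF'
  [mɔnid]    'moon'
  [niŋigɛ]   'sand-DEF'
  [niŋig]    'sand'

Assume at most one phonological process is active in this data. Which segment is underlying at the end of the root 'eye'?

The root 'eye' surfaces as [ʒɛʒozɛ] and [ʒɛʒod], with a stem-final [z] ~ [d] alternation.
But 'net' keeps [d] in both environments ([nemɔdɛ], [nemɔd]), so there is no rule changing /d/ to [z] before the DEF suffix.
The alternation reflects word-final hardening: voiced fricatives become stops word-finally. /z/ is underlying.

/z/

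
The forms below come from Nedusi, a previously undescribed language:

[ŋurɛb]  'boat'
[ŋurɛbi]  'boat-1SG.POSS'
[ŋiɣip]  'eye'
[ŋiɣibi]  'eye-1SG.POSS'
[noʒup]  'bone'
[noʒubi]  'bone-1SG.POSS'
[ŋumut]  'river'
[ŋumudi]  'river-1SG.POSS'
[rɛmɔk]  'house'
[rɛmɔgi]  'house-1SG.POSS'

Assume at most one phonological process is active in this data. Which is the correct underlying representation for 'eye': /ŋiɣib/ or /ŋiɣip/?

/ŋiɣip/

'eye' shows [p] ~ [b] at the end of the stem ([ŋiɣip] vs [ŋiɣibi]).
The stem 'boat' ([ŋurɛb], [ŋurɛbi]) shows [b] unchanged in both environments, so [b] cannot be basic with [p] derived in isolation.
So /p/ is underlying, and a rule of intervocalic voicing — voiceless stops become voiced between vowels — gives [b].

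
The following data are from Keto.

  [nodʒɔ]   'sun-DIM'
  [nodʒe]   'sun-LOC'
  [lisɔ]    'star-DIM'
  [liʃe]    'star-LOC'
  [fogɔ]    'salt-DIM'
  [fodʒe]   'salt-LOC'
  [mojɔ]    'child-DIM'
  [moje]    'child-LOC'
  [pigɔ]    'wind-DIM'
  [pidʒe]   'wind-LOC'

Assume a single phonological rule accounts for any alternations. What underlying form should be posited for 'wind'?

The root 'wind' surfaces as [pigɔ] and [pidʒe], with a stem-final [g] ~ [dʒ] alternation.
But 'sun' keeps [dʒ] in both environments ([nodʒɔ], [nodʒe]), so there is no rule changing /dʒ/ to [g] before the DIM suffix.
The alternation reflects palatalization before a front vowel: /g/ and /s/ become palato-alveolar [dʒ] and [ʃ] before a front vowel. /g/ is underlying.
The underlying form of 'wind' is therefore /pig/.

/pig/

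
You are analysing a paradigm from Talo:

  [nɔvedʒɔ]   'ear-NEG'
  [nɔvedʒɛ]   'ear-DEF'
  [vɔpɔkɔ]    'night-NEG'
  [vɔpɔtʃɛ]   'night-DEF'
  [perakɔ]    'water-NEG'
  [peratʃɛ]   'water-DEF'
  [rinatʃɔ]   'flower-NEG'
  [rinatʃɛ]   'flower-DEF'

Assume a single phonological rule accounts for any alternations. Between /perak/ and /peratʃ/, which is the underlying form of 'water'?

In [perakɔ] and [peratʃɛ] the final segment of 'water' alternates: [k] ~ [tʃ].
Compare 'flower', with invariant [tʃ] in [rinatʃɔ] and [rinatʃɛ]: an analysis with underlying /tʃ/ and a rule producing [k] before the NEG suffix would wrongly predict alternation here too.
The underlying segment must be /k/; /k/ becomes palato-alveolar [tʃ] before a front vowel, yielding [tʃ] there.

/perak/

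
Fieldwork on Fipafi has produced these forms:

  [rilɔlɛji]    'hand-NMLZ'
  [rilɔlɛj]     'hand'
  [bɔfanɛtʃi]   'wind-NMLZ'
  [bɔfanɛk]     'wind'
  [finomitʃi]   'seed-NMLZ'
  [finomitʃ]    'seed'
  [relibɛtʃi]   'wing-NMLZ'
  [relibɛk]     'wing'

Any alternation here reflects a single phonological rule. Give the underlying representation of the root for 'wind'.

/bɔfanɛk/

The stem for 'wind' ends in [tʃ] in [bɔfanɛtʃi] but [k] in [bɔfanɛk].
Compare 'seed', with invariant [tʃ] in [finomitʃi] and [finomitʃ]: an analysis with underlying /tʃ/ and a rule producing [k] in isolation would wrongly predict alternation here too.
The underlying segment must be /k/; /k/ becomes palato-alveolar [tʃ] before a front vowel, yielding [tʃ] there.
Hence 'wind' is /bɔfanɛk/ underlyingly.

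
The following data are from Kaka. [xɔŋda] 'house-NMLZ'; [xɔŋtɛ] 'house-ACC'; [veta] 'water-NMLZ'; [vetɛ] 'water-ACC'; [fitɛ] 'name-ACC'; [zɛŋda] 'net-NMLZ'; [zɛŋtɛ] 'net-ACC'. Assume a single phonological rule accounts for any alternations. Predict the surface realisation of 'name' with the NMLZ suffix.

The NMLZ suffix surfaces as [-da] and [-ta], depending on the final segment of the stem.
By contrast the ACC suffix keeps its initial [t] throughout — that segment must be underlying.
The NMLZ suffix is therefore /-da/ underlyingly, with post-vocalic devoicing: voiced stops become voiceless after a vowel.
After 'name', which ends in a vowel, the suffix surfaces as [-ta], giving [fita].

[fita]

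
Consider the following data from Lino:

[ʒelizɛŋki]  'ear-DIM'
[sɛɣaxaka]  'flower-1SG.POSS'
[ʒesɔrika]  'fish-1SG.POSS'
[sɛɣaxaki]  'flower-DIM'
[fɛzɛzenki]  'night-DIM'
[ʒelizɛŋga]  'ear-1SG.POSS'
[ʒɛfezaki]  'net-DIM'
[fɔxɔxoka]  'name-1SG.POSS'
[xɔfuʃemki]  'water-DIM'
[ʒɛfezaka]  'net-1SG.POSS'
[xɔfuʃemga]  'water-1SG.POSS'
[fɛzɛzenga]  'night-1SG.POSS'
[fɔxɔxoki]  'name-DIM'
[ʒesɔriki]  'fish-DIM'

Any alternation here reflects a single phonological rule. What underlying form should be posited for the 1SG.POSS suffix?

The 1SG.POSS morpheme has two allomorphs, [-ga] and [-ka].
By contrast the DIM suffix keeps its initial [k] throughout — that segment must be underlying.
The 1SG.POSS suffix is therefore /-ga/ underlyingly, with post-vocalic devoicing: voiced stops become voiceless after a vowel.

/-ga/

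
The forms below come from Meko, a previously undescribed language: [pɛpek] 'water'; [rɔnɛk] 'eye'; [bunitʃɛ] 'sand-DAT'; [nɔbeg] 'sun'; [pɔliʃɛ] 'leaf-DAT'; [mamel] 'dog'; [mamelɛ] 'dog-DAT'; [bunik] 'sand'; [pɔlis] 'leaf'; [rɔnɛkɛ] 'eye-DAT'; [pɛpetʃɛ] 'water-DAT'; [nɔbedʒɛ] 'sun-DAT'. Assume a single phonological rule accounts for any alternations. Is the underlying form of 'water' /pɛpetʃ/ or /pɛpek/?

/pɛpetʃ/

In [pɛpetʃɛ] and [pɛpek] the final segment of 'water' alternates: [tʃ] ~ [k].
But 'eye' keeps [k] in both environments ([rɔnɛkɛ], [rɔnɛk]), so there is no rule changing /k/ to [tʃ] before the DAT suffix.
Therefore /tʃ/ is basic and [k] is derived by depalatalization (palato-alveolar /tʃ/, /dʒ/ and /ʃ/ become [k], [g] and [s] when no front vowel follows).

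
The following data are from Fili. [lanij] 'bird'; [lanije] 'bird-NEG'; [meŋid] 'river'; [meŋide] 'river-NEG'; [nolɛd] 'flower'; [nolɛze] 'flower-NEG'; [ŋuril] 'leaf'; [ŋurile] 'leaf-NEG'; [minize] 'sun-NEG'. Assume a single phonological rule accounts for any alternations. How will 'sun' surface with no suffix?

In [nolɛd] and [nolɛze] the final segment of 'flower' alternates: [d] ~ [z].
But 'river' keeps [d] in both environments ([meŋid], [meŋide]), so there is no rule changing /d/ to [z] before the NEG suffix.
The underlying segment must be /z/; voiced fricatives become stops word-finally, yielding [d] there.
The one attested form of 'sun', [minize], shows underlying /miniz/. Applying the same rule word-finally gives [minid].

[minid]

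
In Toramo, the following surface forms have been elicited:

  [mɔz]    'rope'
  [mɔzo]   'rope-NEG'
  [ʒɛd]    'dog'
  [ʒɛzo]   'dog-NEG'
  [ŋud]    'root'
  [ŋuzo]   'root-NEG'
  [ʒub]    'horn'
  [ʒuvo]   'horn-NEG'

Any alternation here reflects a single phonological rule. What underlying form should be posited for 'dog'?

The stem for 'dog' ends in [d] in [ʒɛd] but [z] in [ʒɛzo].
If /z/ were underlying and a rule turned it into [d] in isolation, 'rope' would also alternate; but it has [z] in both [mɔz] and [mɔzo].
So /d/ is underlying, and a rule of intervocalic spirantization — voiced stops become fricatives between vowels — gives [z].
Hence 'dog' is /ʒɛd/ underlyingly.

/ʒɛd/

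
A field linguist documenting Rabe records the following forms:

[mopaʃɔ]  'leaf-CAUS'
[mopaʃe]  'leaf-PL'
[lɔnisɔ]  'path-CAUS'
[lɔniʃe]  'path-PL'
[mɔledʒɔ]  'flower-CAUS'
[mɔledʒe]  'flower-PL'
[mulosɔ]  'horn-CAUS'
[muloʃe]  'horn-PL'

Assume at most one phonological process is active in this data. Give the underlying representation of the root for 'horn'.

/mulos/

The root 'horn' surfaces as [mulosɔ] and [muloʃe], with a stem-final [s] ~ [ʃ] alternation.
The stem 'leaf' ([mopaʃɔ], [mopaʃe]) shows [ʃ] unchanged in both environments, so [ʃ] cannot be basic with [s] derived before the CAUS suffix.
The underlying segment must be /s/; /s/ becomes palato-alveolar [ʃ] before a front vowel, yielding [ʃ] there.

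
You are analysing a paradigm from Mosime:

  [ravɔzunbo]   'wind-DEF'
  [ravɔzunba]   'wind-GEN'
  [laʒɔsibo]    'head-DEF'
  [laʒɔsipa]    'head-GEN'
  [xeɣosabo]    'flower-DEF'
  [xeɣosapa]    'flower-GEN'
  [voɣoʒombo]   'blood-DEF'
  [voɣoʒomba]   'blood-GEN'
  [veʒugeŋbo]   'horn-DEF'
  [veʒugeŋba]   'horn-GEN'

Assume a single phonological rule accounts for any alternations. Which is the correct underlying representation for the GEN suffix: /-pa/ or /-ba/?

/-pa/

The GEN suffix surfaces as [-ba] and [-pa], depending on the final segment of the stem.
The DEF suffix, which begins with [b], is invariant after every stem; so [b] is not altered by any rule here.
The GEN suffix is therefore /-pa/ underlyingly, with post-nasal voicing: voiceless stops become voiced after a nasal.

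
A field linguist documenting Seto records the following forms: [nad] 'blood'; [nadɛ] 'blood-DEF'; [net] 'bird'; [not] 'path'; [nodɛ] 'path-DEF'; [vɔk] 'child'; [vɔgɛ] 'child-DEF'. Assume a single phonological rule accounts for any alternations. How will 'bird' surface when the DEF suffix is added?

[nedɛ]

In [not] and [nodɛ] the final segment of 'path' alternates: [t] ~ [d].
The stem 'blood' ([nad], [nadɛ]) shows [d] unchanged in both environments, so [d] cannot be basic with [t] derived in isolation.
The underlying segment must be /t/; voiceless stops become voiced between vowels, yielding [d] there.
The one attested form of 'bird', [net], shows underlying /net/. Applying the same rule between vowels gives [nedɛ].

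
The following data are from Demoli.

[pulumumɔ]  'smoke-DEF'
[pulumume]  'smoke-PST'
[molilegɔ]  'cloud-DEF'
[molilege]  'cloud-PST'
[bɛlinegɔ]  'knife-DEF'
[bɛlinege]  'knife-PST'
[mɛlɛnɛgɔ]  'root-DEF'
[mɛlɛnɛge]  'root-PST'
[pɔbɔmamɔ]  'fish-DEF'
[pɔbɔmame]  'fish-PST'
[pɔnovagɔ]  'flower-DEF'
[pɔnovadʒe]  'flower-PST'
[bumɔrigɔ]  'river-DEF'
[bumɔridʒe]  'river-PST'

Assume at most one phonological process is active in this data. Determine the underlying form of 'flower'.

/pɔnovadʒ/

The root 'flower' surfaces as [pɔnovagɔ] and [pɔnovadʒe], with a stem-final [g] ~ [dʒ] alternation.
If /g/ were underlying and a rule turned it into [dʒ] before the PST suffix, 'knife' would also alternate; but it has [g] in both [bɛlinegɔ] and [bɛlinege].
The underlying segment must be /dʒ/; palato-alveolar /dʒ/ becomes [g] when no front vowel follows, yielding [g] there.
Hence 'flower' is /pɔnovadʒ/ underlyingly.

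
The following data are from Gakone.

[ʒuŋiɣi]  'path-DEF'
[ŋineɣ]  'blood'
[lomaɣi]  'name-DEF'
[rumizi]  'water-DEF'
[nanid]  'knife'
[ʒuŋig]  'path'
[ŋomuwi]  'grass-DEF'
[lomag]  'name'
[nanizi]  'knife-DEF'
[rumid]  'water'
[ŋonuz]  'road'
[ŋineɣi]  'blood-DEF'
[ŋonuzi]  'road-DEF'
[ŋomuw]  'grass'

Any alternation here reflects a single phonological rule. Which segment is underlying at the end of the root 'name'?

The stem for 'name' ends in [g] in [lomag] but [ɣ] in [lomaɣi].
But 'blood' keeps [ɣ] in both environments ([ŋineɣ], [ŋineɣi]), so there is no rule changing /ɣ/ to [g] in isolation.
So /g/ is underlying, and a rule of intervocalic spirantization — voiced stops become fricatives between vowels — gives [ɣ].

/g/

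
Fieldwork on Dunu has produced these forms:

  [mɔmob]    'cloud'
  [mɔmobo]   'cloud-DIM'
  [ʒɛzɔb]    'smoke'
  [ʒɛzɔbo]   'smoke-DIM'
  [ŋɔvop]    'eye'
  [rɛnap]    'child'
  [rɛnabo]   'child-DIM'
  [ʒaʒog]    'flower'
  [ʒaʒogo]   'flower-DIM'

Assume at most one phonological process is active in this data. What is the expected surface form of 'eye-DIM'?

In [rɛnap] and [rɛnabo] the final segment of 'child' alternates: [p] ~ [b].
But 'smoke' keeps [b] in both environments ([ʒɛzɔb], [ʒɛzɔbo]), so there is no rule changing /b/ to [p] in isolation.
The underlying segment must be /p/; voiceless stops become voiced between vowels, yielding [b] there.
The one attested form of 'eye', [ŋɔvop], shows underlying /ŋɔvop/. Applying the same rule between vowels gives [ŋɔvobo].

[ŋɔvobo]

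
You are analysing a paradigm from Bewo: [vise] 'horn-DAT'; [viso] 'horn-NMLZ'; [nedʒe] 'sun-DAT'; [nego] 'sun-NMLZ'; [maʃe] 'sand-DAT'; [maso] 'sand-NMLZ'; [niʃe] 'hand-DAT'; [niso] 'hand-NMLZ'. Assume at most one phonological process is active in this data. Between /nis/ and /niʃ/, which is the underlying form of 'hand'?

/niʃ/

In [niʃe] and [niso] the final segment of 'hand' alternates: [ʃ] ~ [s].
Compare 'horn', with invariant [s] in [vise] and [viso]: an analysis with underlying /s/ and a rule producing [ʃ] before the DAT suffix would wrongly predict alternation here too.
So /ʃ/ is underlying, and a rule of depalatalization — palato-alveolar /dʒ/ and /ʃ/ become [g] and [s] when no front vowel follows — gives [s].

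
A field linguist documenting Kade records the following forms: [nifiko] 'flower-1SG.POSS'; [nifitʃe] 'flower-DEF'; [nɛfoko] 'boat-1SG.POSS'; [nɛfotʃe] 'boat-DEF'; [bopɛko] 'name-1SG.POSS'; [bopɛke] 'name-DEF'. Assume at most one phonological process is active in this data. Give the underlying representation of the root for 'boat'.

/nɛfotʃ/

'boat' shows [k] ~ [tʃ] at the end of the stem ([nɛfoko] vs [nɛfotʃe]).
Compare 'name', with invariant [k] in [bopɛko] and [bopɛke]: an analysis with underlying /k/ and a rule producing [tʃ] before the DEF suffix would wrongly predict alternation here too.
So /tʃ/ is underlying, and a rule of depalatalization — palato-alveolar /tʃ/ becomes [k] when no front vowel follows — gives [k].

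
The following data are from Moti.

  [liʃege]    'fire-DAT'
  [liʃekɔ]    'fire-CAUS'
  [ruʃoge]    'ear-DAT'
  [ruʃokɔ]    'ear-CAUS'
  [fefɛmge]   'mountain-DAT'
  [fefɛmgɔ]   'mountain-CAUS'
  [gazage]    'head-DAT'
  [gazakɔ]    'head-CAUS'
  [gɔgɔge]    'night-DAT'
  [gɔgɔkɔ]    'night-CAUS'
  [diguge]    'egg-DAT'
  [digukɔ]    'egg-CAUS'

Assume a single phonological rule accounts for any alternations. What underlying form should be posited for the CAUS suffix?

/-kɔ/

The CAUS morpheme has two allomorphs, [-gɔ] and [-kɔ].
The DAT suffix, which begins with [g], is invariant after every stem; so [g] is not altered by any rule here.
The CAUS suffix is therefore /-kɔ/ underlyingly, with post-nasal voicing: voiceless stops become voiced after a nasal.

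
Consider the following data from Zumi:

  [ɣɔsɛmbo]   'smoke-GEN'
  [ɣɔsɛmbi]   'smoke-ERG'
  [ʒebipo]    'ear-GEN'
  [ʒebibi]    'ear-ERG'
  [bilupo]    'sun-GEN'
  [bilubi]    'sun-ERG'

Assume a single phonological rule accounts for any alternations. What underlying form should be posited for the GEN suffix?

The GEN morpheme has two allomorphs, [-bo] and [-po].
By contrast the ERG suffix keeps its initial [b] throughout — that segment must be underlying.
The GEN suffix is therefore /-po/ underlyingly, with post-nasal voicing: voiceless stops become voiced after a nasal.

/-po/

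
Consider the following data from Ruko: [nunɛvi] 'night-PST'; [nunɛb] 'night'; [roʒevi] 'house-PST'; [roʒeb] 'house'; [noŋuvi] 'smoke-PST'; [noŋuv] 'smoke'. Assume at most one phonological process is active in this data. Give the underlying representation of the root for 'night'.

/nunɛb/

'night' shows [v] ~ [b] at the end of the stem ([nunɛvi] vs [nunɛb]).
Compare 'smoke', with invariant [v] in [noŋuvi] and [noŋuv]: an analysis with underlying /v/ and a rule producing [b] in isolation would wrongly predict alternation here too.
The underlying segment must be /b/; voiced stops become fricatives between vowels, yielding [v] there.
So 'night' = /nunɛb/.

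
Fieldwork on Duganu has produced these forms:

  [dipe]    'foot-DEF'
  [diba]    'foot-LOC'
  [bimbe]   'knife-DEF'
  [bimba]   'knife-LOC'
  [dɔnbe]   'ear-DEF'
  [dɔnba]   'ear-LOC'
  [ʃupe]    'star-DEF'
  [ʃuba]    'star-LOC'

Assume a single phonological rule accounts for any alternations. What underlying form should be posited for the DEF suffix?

/-pe/

The DEF suffix surfaces as [-be] and [-pe], depending on the final segment of the stem.
By contrast the LOC suffix keeps its initial [b] throughout — that segment must be underlying.
So the underlying form is /-pe/, and voiceless stops become voiced after a nasal.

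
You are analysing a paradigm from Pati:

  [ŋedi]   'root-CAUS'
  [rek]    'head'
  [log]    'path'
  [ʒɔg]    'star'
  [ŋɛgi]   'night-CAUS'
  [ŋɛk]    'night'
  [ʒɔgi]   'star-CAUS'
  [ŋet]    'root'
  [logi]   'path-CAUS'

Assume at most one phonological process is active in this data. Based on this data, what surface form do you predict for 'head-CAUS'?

[regi]

The root 'night' surfaces as [ŋɛgi] and [ŋɛk], with a stem-final [g] ~ [k] alternation.
The stem 'star' ([ʒɔgi], [ʒɔg]) shows [g] unchanged in both environments, so [g] cannot be basic with [k] derived in isolation.
The alternation reflects intervocalic voicing: voiceless stops become voiced between vowels. /k/ is underlying.
The one attested form of 'head', [rek], shows underlying /rek/. Applying the same rule between vowels gives [regi].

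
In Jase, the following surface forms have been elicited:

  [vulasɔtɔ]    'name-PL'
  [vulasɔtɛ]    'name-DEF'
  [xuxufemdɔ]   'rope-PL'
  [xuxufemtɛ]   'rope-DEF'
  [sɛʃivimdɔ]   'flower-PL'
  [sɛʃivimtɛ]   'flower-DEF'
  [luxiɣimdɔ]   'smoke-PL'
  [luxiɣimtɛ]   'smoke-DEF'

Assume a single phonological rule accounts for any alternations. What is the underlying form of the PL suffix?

/-dɔ/

The PL morpheme has two allomorphs, [-dɔ] and [-tɔ].
By contrast the DEF suffix keeps its initial [t] throughout — that segment must be underlying.
The PL suffix is therefore /-dɔ/ underlyingly, with post-vocalic devoicing: voiced stops become voiceless after a vowel.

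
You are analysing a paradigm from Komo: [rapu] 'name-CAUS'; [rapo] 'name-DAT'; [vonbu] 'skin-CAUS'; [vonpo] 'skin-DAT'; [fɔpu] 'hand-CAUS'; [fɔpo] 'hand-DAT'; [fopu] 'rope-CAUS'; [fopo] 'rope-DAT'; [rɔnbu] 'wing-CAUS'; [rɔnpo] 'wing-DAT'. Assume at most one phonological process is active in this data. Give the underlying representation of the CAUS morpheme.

The CAUS morpheme has two allomorphs, [-bu] and [-pu].
By contrast the DAT suffix keeps its initial [p] throughout — that segment must be underlying.
The CAUS suffix is therefore /-bu/ underlyingly, with post-vocalic devoicing: voiced stops become voiceless after a vowel.

/-bu/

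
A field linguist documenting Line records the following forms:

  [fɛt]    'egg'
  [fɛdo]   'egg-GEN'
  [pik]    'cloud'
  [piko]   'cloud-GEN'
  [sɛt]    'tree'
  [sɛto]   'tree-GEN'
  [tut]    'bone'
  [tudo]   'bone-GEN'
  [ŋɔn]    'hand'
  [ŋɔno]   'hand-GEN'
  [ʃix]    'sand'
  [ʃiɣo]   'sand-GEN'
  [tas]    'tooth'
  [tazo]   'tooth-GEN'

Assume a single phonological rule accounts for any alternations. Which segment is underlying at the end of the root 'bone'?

The root 'bone' surfaces as [tut] and [tudo], with a stem-final [t] ~ [d] alternation.
Compare 'tree', with invariant [t] in [sɛt] and [sɛto]: an analysis with underlying /t/ and a rule producing [d] before the GEN suffix would wrongly predict alternation here too.
So /d/ is underlying, and a rule of word-final obstruent devoicing — voiced obstruents become voiceless word-finally — gives [t].

/d/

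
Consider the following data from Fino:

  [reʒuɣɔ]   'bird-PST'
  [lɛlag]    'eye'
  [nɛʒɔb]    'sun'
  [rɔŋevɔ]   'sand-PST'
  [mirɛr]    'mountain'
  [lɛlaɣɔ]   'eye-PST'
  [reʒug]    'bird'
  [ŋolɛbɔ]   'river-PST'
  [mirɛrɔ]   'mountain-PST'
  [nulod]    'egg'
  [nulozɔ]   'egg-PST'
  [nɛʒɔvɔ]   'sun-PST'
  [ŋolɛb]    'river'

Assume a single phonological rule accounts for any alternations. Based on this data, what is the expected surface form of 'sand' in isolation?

The stem for 'sun' ends in [v] in [nɛʒɔvɔ] but [b] in [nɛʒɔb].
But 'river' keeps [b] in both environments ([ŋolɛbɔ], [ŋolɛb]), so there is no rule changing /b/ to [v] before the PST suffix.
The alternation reflects word-final hardening: voiced fricatives become stops word-finally. /v/ is underlying.
The one attested form of 'sand', [rɔŋevɔ], shows underlying /rɔŋev/. Applying the same rule word-finally gives [rɔŋeb].

[rɔŋeb]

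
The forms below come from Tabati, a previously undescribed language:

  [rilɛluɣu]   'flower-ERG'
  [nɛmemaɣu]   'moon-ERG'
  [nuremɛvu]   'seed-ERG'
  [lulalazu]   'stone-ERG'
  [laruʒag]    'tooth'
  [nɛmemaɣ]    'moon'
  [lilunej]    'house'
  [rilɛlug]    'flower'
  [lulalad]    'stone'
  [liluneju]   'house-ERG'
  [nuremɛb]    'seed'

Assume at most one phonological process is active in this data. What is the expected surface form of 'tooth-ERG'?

[laruʒaɣu]

The root 'flower' surfaces as [rilɛluɣu] and [rilɛlug], with a stem-final [ɣ] ~ [g] alternation.
If /ɣ/ were underlying and a rule turned it into [g] in isolation, 'moon' would also alternate; but it has [ɣ] in both [nɛmemaɣu] and [nɛmemaɣ].
So /g/ is underlying, and a rule of intervocalic spirantization — voiced stops become fricatives between vowels — gives [ɣ].
The one attested form of 'tooth', [laruʒag], shows underlying /laruʒag/. Applying the same rule between vowels gives [laruʒaɣu].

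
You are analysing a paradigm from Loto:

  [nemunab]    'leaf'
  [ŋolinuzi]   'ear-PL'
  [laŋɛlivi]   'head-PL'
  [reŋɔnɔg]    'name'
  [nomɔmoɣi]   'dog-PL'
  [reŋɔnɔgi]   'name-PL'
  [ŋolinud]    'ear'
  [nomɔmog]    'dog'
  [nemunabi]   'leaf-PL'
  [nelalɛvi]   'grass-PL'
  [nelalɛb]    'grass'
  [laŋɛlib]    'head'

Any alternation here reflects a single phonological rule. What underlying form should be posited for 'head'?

In [laŋɛlib] and [laŋɛlivi] the final segment of 'head' alternates: [b] ~ [v].
If /b/ were underlying and a rule turned it into [v] before the PL suffix, 'leaf' would also alternate; but it has [b] in both [nemunab] and [nemunabi].
The underlying segment must be /v/; voiced fricatives become stops word-finally, yielding [b] there.

/laŋɛliv/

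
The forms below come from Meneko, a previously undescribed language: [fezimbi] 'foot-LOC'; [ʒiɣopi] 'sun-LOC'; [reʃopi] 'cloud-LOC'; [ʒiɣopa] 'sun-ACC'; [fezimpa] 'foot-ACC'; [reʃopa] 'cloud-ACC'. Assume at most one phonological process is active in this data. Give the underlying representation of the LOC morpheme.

The LOC suffix surfaces as [-bi] and [-pi], depending on the final segment of the stem.
By contrast the ACC suffix keeps its initial [p] throughout — that segment must be underlying.
So the underlying form is /-bi/, and voiced stops become voiceless after a vowel.

/-bi/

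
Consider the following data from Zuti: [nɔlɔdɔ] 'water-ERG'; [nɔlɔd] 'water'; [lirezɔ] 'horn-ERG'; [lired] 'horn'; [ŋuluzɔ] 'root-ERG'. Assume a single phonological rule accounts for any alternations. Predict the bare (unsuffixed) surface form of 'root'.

[ŋulud]

In [lired] and [lirezɔ] the final segment of 'horn' alternates: [d] ~ [z].
But 'water' keeps [d] in both environments ([nɔlɔd], [nɔlɔdɔ]), so there is no rule changing /d/ to [z] before the ERG suffix.
The underlying segment must be /z/; voiced fricatives become stops word-finally, yielding [d] there.
The one attested form of 'root', [ŋuluzɔ], shows underlying /ŋuluz/. Applying the same rule word-finally gives [ŋulud].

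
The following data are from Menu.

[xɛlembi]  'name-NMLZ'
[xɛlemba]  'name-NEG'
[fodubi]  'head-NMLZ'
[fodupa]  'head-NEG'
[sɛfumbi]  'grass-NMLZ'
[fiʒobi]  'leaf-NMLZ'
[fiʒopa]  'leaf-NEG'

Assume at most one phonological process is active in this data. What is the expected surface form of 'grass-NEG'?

The NEG suffix surfaces as [-ba] and [-pa], depending on the final segment of the stem.
The NMLZ suffix, which begins with [b], is invariant after every stem; so [b] is not altered by any rule here.
The NEG suffix is therefore /-pa/ underlyingly, with post-nasal voicing: voiceless stops become voiced after a nasal.
After 'grass', which ends in a nasal, the suffix surfaces as [-ba], giving [sɛfumba].

[sɛfumba]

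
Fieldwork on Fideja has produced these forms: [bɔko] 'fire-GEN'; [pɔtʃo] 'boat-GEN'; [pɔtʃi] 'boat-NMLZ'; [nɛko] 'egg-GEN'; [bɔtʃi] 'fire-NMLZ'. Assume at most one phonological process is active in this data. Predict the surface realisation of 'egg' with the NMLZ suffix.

The stem for 'fire' ends in [tʃ] in [bɔtʃi] but [k] in [bɔko].
Compare 'boat', with invariant [tʃ] in [pɔtʃi] and [pɔtʃo]: an analysis with underlying /tʃ/ and a rule producing [k] before the GEN suffix would wrongly predict alternation here too.
So /k/ is underlying, and a rule of palatalization before a front vowel — /k/ becomes palato-alveolar [tʃ] before a front vowel — gives [tʃ].
From [nɛko] the stem 'egg' is /nɛk/; before a front vowel this yields [nɛtʃi].

[nɛtʃi]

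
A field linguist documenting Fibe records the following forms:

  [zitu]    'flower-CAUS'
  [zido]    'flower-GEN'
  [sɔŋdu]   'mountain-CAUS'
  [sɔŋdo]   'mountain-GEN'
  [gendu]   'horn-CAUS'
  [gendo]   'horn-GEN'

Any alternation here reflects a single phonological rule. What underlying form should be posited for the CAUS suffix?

/-tu/

The CAUS morpheme has two allomorphs, [-du] and [-tu].
By contrast the GEN suffix keeps its initial [d] throughout — that segment must be underlying.
So the underlying form is /-tu/, and voiceless stops become voiced after a nasal.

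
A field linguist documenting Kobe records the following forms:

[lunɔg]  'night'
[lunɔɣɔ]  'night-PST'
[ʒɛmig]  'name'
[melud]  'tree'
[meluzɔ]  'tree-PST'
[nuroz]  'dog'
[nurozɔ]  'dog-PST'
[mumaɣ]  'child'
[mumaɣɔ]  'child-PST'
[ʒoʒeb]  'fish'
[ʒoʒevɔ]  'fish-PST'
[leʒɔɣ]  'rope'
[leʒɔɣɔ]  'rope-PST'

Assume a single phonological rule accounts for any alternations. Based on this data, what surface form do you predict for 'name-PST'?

'night' shows [g] ~ [ɣ] at the end of the stem ([lunɔg] vs [lunɔɣɔ]).
But 'rope' keeps [ɣ] in both environments ([leʒɔɣ], [leʒɔɣɔ]), so there is no rule changing /ɣ/ to [g] in isolation.
Therefore /g/ is basic and [ɣ] is derived by intervocalic spirantization (voiced stops become fricatives between vowels).
From [ʒɛmig] the stem 'name' is /ʒɛmig/; between vowels this yields [ʒɛmiɣɔ].

[ʒɛmiɣɔ]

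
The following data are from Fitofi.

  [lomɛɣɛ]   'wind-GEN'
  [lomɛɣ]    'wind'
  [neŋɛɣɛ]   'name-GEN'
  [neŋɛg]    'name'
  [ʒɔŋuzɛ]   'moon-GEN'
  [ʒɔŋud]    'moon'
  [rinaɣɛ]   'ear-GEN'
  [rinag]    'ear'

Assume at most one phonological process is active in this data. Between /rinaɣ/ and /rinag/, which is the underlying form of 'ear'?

/rinag/

'ear' shows [ɣ] ~ [g] at the end of the stem ([rinaɣɛ] vs [rinag]).
The stem 'wind' ([lomɛɣɛ], [lomɛɣ]) shows [ɣ] unchanged in both environments, so [ɣ] cannot be basic with [g] derived in isolation.
So /g/ is underlying, and a rule of intervocalic spirantization — voiced stops become fricatives between vowels — gives [ɣ].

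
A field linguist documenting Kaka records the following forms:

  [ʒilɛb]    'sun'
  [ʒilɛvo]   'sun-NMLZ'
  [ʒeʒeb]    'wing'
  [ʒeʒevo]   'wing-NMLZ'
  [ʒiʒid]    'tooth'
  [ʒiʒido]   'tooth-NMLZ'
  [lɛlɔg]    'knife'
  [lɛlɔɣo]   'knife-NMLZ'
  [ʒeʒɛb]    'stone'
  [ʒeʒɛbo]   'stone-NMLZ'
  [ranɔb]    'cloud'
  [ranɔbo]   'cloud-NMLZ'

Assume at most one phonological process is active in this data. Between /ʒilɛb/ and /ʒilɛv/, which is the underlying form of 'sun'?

/ʒilɛv/

The stem for 'sun' ends in [b] in [ʒilɛb] but [v] in [ʒilɛvo].
But 'cloud' keeps [b] in both environments ([ranɔb], [ranɔbo]), so there is no rule changing /b/ to [v] before the NMLZ suffix.
The underlying segment must be /v/; voiced fricatives become stops word-finally, yielding [b] there.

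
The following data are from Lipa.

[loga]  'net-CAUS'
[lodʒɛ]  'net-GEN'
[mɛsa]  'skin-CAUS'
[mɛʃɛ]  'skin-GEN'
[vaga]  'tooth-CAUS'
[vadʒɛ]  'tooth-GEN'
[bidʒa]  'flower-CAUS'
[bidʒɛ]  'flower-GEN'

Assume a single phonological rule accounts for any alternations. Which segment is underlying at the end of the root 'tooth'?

/g/

'tooth' shows [g] ~ [dʒ] at the end of the stem ([vaga] vs [vadʒɛ]).
The stem 'flower' ([bidʒa], [bidʒɛ]) shows [dʒ] unchanged in both environments, so [dʒ] cannot be basic with [g] derived before the CAUS suffix.
The alternation reflects palatalization before a front vowel: /g/ and /s/ become palato-alveolar [dʒ] and [ʃ] before a front vowel. /g/ is underlying.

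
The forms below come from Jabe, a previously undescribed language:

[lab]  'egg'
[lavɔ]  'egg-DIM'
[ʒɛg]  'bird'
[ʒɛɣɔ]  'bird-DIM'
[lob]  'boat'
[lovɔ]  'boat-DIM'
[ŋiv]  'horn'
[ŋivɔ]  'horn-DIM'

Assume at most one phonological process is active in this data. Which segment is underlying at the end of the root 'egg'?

In [lab] and [lavɔ] the final segment of 'egg' alternates: [b] ~ [v].
The stem 'horn' ([ŋiv], [ŋivɔ]) shows [v] unchanged in both environments, so [v] cannot be basic with [b] derived in isolation.
The underlying segment must be /b/; voiced stops become fricatives between vowels, yielding [v] there.

/b/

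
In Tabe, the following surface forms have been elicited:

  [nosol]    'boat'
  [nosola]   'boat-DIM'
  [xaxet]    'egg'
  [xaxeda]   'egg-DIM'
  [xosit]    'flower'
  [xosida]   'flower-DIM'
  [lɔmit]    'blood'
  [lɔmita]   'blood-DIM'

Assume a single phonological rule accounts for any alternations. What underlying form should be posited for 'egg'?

/xaxed/

The stem for 'egg' ends in [t] in [xaxet] but [d] in [xaxeda].
But 'blood' keeps [t] in both environments ([lɔmit], [lɔmita]), so there is no rule changing /t/ to [d] before the DIM suffix.
Therefore /d/ is basic and [t] is derived by word-final obstruent devoicing (voiced obstruents become voiceless word-finally).
Hence 'egg' is /xaxed/ underlyingly.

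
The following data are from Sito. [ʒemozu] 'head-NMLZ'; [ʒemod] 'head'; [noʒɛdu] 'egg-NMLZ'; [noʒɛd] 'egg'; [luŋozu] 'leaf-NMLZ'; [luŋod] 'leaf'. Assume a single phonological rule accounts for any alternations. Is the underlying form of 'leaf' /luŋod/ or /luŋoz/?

/luŋoz/

The root 'leaf' surfaces as [luŋozu] and [luŋod], with a stem-final [z] ~ [d] alternation.
The stem 'egg' ([noʒɛdu], [noʒɛd]) shows [d] unchanged in both environments, so [d] cannot be basic with [z] derived before the NMLZ suffix.
Therefore /z/ is basic and [d] is derived by word-final hardening (voiced fricatives become stops word-finally).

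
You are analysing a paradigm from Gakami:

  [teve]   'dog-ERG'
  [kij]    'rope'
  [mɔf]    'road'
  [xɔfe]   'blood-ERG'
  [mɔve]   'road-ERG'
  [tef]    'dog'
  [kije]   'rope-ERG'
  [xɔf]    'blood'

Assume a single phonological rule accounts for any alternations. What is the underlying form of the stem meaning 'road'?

/mɔv/

The stem for 'road' ends in [v] in [mɔve] but [f] in [mɔf].
Compare 'blood', with invariant [f] in [xɔfe] and [xɔf]: an analysis with underlying /f/ and a rule producing [v] before the ERG suffix would wrongly predict alternation here too.
So /v/ is underlying, and a rule of word-final obstruent devoicing — voiced obstruents become voiceless word-finally — gives [f].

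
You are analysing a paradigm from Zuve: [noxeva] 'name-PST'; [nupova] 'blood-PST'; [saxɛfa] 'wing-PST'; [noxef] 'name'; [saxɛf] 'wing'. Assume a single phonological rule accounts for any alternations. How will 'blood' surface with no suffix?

'name' shows [v] ~ [f] at the end of the stem ([noxeva] vs [noxef]).
But 'wing' keeps [f] in both environments ([saxɛfa], [saxɛf]), so there is no rule changing /f/ to [v] before the PST suffix.
So /v/ is underlying, and a rule of word-final obstruent devoicing — voiced obstruents become voiceless word-finally — gives [f].
The one attested form of 'blood', [nupova], shows underlying /nupov/. Applying the same rule word-finally gives [nupof].

[nupof]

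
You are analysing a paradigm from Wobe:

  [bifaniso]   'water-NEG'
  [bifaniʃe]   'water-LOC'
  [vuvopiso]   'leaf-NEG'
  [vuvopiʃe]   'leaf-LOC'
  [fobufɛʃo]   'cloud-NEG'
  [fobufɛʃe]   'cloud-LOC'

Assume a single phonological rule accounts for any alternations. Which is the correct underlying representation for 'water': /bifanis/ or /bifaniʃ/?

/bifanis/

'water' shows [s] ~ [ʃ] at the end of the stem ([bifaniso] vs [bifaniʃe]).
But 'cloud' keeps [ʃ] in both environments ([fobufɛʃo], [fobufɛʃe]), so there is no rule changing /ʃ/ to [s] before the NEG suffix.
The alternation reflects palatalization before a front vowel: /s/ becomes palato-alveolar [ʃ] before a front vowel. /s/ is underlying.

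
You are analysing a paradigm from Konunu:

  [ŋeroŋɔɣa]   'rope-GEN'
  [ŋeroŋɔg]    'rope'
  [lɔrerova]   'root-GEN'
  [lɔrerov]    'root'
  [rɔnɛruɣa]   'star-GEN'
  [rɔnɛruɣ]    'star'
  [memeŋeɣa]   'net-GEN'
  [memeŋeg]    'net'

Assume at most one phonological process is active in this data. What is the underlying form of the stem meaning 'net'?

'net' shows [ɣ] ~ [g] at the end of the stem ([memeŋeɣa] vs [memeŋeg]).
The stem 'star' ([rɔnɛruɣa], [rɔnɛruɣ]) shows [ɣ] unchanged in both environments, so [ɣ] cannot be basic with [g] derived in isolation.
So /g/ is underlying, and a rule of intervocalic spirantization — voiced stops become fricatives between vowels — gives [ɣ].
The underlying form of 'net' is therefore /memeŋeg/.

/memeŋeg/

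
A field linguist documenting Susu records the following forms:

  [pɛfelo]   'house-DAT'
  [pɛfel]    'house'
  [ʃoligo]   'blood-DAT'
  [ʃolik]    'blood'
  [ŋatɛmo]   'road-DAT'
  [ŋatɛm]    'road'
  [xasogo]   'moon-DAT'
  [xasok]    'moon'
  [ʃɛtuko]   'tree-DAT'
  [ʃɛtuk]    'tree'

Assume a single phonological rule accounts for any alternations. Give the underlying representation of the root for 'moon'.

The root 'moon' surfaces as [xasogo] and [xasok], with a stem-final [g] ~ [k] alternation.
Compare 'tree', with invariant [k] in [ʃɛtuko] and [ʃɛtuk]: an analysis with underlying /k/ and a rule producing [g] before the DAT suffix would wrongly predict alternation here too.
Therefore /g/ is basic and [k] is derived by word-final obstruent devoicing (voiced obstruents become voiceless word-finally).
So 'moon' = /xasog/.

/xasog/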